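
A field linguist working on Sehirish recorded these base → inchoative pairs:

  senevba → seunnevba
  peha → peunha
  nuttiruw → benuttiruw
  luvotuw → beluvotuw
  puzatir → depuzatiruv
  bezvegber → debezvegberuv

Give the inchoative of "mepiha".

peha and puzatir both begin with p- yet inflect differently (peunha, depuzatiruv), so the first letter is not what conditions the rule; the final letter is.
"mepiha" ends in -a. The stems ending in -a (senevba → seunnevba, peha → peunha) insert -un- after the first vowel.
The other patterns: stems ending in -w add the prefix be-; stems ending in -r add de- … -uv around the stem.
So mepiha → meunpiha.

meunpiha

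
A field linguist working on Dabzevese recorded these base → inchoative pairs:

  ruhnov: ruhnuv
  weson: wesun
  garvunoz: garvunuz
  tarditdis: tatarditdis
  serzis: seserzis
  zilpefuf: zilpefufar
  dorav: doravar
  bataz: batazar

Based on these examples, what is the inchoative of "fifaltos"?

ruhnov and dorav both end in -v yet inflect differently (ruhnuv, doravar), so the final letter is not what conditions the rule; the last vowel is.
"fifaltos" has last vowel 'o'. The stems whose last vowel is 'o' (ruhnov → ruhnuv, weson → wesun, garvunoz → garvunuz) change the last vowel to 'u'.
So fifaltos → fifaltus.

fifaltus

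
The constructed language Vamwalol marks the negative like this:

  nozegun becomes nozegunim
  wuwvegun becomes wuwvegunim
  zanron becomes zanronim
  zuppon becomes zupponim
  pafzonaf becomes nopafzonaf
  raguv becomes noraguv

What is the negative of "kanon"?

nozegun and raguv both have last vowel 'u' yet inflect differently (nozegunim, noraguv), so the last vowel is not what conditions the rule; the final letter is.
"kanon" ends in -n. The stems ending in -n (nozegun → nozegunim, wuwvegun → wuwvegunim, zanron → zanronim) add -im.
So kanon → kanonim.

kanonim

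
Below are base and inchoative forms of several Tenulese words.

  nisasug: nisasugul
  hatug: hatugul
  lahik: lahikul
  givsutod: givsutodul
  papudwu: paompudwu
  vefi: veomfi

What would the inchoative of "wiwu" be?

"wiwu" ends in a vowel. The stems ending in a vowel (papudwu → paompudwu, vefi → veomfi) insert -om- after the first vowel.
So wiwu → wiomwu.

wiomwu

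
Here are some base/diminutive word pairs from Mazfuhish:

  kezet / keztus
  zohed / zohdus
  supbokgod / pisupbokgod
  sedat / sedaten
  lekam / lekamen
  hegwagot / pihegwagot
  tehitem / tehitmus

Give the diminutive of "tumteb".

tumtbus

kezet and sedat both end in -t yet inflect differently (keztus, sedaten), so the final letter is not what conditions the rule; the last vowel is.
"tumteb" has last vowel 'e'. The stems whose last vowel is 'e' (zohed → zohdus, kezet → keztus, tehitem → tehitmus) delete the last vowel and add -us.
The other patterns: stems whose last vowel is 'a' add -en; stems whose last vowel is 'o' add the prefix pi-.
So tumteb → tumtbus.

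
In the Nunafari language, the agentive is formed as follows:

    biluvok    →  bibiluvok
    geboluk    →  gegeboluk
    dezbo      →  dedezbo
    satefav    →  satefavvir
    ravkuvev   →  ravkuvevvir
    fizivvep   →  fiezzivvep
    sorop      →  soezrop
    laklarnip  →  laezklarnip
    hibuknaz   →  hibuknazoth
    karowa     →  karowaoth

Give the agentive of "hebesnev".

hebesnevvir

ravkuvev and fizivvep both have last vowel 'e' yet inflect differently (ravkuvevvir, fiezzivvep), so the last vowel is not what conditions the rule; the final letter is.
"hebesnev" ends in -v. The stems ending in -v (satefav → satefavvir, ravkuvev → ravkuvevvir) double the final consonant and add -ir.
The other patterns: stems ending in -k or -o repeat the first consonant+vowel as a prefix; stems ending in -p insert -ez- after the first vowel; stems ending in -a or -z add -oth.
So hebesnev → hebesnevvir.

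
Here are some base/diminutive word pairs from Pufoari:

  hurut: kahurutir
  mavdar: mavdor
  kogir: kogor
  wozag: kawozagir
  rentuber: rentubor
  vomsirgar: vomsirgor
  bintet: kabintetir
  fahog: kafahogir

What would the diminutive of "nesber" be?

"nesber" ends in -r. The stems ending in -r (kogir → kogor, mavdar → mavdor, rentuber → rentubor) change the last vowel to 'o'.
So nesber → nesbor.

nesbor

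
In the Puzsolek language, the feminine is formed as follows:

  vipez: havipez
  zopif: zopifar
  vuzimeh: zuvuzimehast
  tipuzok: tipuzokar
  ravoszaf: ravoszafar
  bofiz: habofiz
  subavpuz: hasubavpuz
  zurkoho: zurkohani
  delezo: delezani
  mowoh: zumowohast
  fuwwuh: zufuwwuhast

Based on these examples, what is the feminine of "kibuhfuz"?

delezo and mowoh both have last vowel 'o' yet inflect differently (delezani, zumowohast), so the last vowel is not what conditions the rule; the final letter is.
"kibuhfuz" ends in -z. The stems ending in -z (subavpuz → hasubavpuz, vipez → havipez, bofiz → habofiz) add the prefix ha-.
So kibuhfuz → hakibuhfuz.

hakibuhfuz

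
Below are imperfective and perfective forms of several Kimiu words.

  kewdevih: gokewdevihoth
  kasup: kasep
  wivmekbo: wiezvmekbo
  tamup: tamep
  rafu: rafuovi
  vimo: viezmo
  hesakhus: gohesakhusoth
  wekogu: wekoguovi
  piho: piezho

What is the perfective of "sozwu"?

sozwuovi

rafu and kasup both have last vowel 'u' yet inflect differently (rafuovi, kasep), so the last vowel is not what conditions the rule; the final letter is.
"sozwu" ends in -u. The stems ending in -u (rafu → rafuovi, wekogu → wekoguovi) add -ovi.
So sozwu → sozwuovi.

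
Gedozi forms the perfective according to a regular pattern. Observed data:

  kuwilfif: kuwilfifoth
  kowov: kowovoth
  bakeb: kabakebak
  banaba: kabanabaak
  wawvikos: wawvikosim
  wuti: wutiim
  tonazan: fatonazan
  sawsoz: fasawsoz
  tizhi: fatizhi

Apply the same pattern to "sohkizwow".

wuti and tizhi both end in -i yet inflect differently (wutiim, fatizhi), so the final letter is not what conditions the rule; the first letter is.
"sohkizwow" begins with s-. The one such stem in the data (sawsoz → fasawsoz) adds the prefix fa-, so the same rule applies.
So sohkizwow → fasohkizwow.

fasohkizwow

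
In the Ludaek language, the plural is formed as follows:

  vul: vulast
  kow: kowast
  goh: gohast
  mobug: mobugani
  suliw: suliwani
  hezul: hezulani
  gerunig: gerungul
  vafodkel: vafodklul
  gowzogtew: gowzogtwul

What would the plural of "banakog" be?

kow and suliw both end in -w yet inflect differently (kowast, suliwani), so the final letter is not what conditions the rule; the number of vowels is.
"banakog" has 3 vowels. The stems with 3 vowels (gerunig → gerungul, vafodkel → vafodklul, gowzogtew → gowzogtwul) delete the last vowel and add -ul.
The other patterns: stems with 1 vowel add -ast; stems with 2 vowels add -ani.
So banakog → banakgul.

banakgul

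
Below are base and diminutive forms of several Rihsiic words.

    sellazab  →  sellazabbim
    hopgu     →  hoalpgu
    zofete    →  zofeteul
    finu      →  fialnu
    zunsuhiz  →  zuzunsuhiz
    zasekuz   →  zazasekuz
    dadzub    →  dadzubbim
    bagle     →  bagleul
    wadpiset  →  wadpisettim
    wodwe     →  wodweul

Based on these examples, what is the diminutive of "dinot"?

zasekuz and finu both have last vowel 'u' yet inflect differently (zazasekuz, fialnu), so the last vowel is not what conditions the rule; the final letter is.
"dinot" ends in -t. The one such stem in the data (wadpiset → wadpisettim) doubles the final consonant and adds -im (as do sellazab, dadzub), so the same rule applies.
The other patterns: stems ending in -e add -ul; stems ending in -z repeat the first consonant+vowel as a prefix; stems ending in -u insert -al- after the first vowel.
So dinot → dinottim.

dinottim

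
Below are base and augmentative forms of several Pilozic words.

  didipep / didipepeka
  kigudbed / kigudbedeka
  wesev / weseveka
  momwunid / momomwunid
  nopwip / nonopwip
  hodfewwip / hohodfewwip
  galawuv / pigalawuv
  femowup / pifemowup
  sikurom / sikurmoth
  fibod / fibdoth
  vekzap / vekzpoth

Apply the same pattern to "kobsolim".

kigudbed and momwunid both end in -d yet inflect differently (kigudbedeka, momomwunid), so the final letter is not what conditions the rule; the last vowel is.
"kobsolim" has last vowel 'i'. The stems whose last vowel is 'i' (momwunid → momomwunid, nopwip → nonopwip, hodfewwip → hohodfewwip) repeat the first consonant+vowel as a prefix.
So kobsolim → kokobsolim.

kokobsolim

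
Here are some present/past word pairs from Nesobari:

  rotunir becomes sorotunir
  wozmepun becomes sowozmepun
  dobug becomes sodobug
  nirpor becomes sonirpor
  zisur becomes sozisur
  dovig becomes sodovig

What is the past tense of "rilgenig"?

sorilgenig

Every pair shown (rotunir → sorotunir, wozmepun → sowozmepun, dobug → sodobug, …) follows the same rule: add the prefix so-.
So rilgenig → sorilgenig.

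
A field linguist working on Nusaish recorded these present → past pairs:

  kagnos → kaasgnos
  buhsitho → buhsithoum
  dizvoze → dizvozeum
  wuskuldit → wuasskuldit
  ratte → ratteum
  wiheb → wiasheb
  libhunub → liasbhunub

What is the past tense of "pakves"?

buhsitho and kagnos both have last vowel 'o' yet inflect differently (buhsithoum, kaasgnos), so the last vowel is not what conditions the rule; whether the stem ends in a vowel or a consonant is.
"pakves" ends in a consonant. The stems ending in a consonant (wuskuldit → wuasskuldit, kagnos → kaasgnos, libhunub → liasbhunub) insert -as- after the first vowel.
The other pattern: stems ending in a vowel add -um.
So pakves → paaskves.

paaskves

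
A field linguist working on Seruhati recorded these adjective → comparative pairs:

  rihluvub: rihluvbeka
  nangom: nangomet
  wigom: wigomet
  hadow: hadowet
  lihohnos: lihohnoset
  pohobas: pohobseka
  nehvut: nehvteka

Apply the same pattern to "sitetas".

"sitetas" has last vowel 'a'. The one such stem in the data (pohobas → pohobseka) deletes the last vowel and adds -eka (as do rihluvub, nehvut), so the same rule applies.
The other pattern: stems whose last vowel is 'o' add -et.
So sitetas → sitetseka.

sitetseka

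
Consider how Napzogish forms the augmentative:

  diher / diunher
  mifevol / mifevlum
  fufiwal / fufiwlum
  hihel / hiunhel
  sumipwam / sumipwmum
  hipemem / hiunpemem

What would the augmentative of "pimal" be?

pimlum

hihel and fufiwal both end in -l yet inflect differently (hiunhel, fufiwlum), so the final letter is not what conditions the rule; the last vowel is.
"pimal" has last vowel 'a'. The stems whose last vowel is 'a' (fufiwal → fufiwlum, sumipwam → sumipwmum) delete the last vowel and add -um.
The other pattern: stems whose last vowel is 'e' insert -un- after the first vowel.
So pimal → pimlum.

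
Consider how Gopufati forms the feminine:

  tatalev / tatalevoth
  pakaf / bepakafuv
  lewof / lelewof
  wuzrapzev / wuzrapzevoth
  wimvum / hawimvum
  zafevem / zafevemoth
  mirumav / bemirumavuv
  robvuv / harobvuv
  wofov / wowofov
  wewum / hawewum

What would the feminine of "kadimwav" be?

"kadimwav" has last vowel 'a'. The stems whose last vowel is 'a' (pakaf → bepakafuv, mirumav → bemirumavuv) add be- … -uv around the stem.
So kadimwav → bekadimwavuv.

bekadimwavuv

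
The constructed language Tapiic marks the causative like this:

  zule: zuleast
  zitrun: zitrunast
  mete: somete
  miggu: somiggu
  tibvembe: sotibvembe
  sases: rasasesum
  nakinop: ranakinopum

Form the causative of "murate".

zule and mete both end in -e yet inflect differently (zuleast, somete), so the final letter is not what conditions the rule; the first letter is.
"murate" begins with m-. The stems beginning with m- (mete → somete, miggu → somiggu) add the prefix so-.
The other patterns: stems beginning with z- add -ast; stems beginning with n- or s- add ra- … -um around the stem.
So murate → somurate.

somurate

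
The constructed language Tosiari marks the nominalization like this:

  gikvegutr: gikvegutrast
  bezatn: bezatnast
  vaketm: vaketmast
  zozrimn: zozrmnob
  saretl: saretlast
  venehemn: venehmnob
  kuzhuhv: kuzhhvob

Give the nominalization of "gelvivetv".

"gelvivetv" has second-to-last letter 't'. The stems whose second-to-last letter is 't' (bezatn → bezatnast, vaketm → vaketmast, saretl → saretlast) add -ast.
So gelvivetv → gelvivetvast.

gelvivetvast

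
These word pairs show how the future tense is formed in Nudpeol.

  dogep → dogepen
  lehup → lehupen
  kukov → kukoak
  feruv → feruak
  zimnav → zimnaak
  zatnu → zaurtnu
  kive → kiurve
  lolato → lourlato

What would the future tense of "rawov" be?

rawoak

lehup and feruv both have last vowel 'u' yet inflect differently (lehupen, feruak), so the last vowel is not what conditions the rule; the final letter is.
"rawov" ends in -v. The stems ending in -v (kukov → kukoak, feruv → feruak, zimnav → zimnaak) drop the final letter and add -ak.
The other patterns: stems ending in -p add -en; stems ending in -e, -o or -u insert -ur- after the first vowel.
So rawov → rawoak.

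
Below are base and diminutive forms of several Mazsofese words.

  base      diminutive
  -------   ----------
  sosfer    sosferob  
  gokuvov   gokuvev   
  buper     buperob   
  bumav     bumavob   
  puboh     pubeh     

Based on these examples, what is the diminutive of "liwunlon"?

liwunlen

bumav and gokuvov both end in -v yet inflect differently (bumavob, gokuvev), so the final letter is not what conditions the rule; the last vowel is.
"liwunlon" has last vowel 'o'. The stems whose last vowel is 'o' (gokuvov → gokuvev, puboh → pubeh) change the last vowel to 'e'.
So liwunlon → liwunlen.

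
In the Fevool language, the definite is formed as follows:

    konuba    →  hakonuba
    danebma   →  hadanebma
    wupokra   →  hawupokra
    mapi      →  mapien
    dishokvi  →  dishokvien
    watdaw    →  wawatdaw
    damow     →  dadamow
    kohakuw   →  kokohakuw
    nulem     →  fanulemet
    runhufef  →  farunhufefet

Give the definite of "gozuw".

gogozuw

konuba and watdaw both have last vowel 'a' yet inflect differently (hakonuba, wawatdaw), so the last vowel is not what conditions the rule; the final letter is.
"gozuw" ends in -w. The stems ending in -w (watdaw → wawatdaw, damow → dadamow, kohakuw → kokohakuw) repeat the first consonant+vowel as a prefix.
So gozuw → gogozuw.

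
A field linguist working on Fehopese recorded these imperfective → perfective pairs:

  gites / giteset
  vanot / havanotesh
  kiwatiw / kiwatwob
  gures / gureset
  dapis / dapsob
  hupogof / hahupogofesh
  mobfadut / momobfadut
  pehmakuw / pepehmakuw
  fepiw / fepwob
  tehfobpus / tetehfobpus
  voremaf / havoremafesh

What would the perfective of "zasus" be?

zazasus

"zasus" has last vowel 'u'. The stems whose last vowel is 'u' (mobfadut → momobfadut, pehmakuw → pepehmakuw, tehfobpus → tetehfobpus) repeat the first consonant+vowel as a prefix.
So zasus → zazasus.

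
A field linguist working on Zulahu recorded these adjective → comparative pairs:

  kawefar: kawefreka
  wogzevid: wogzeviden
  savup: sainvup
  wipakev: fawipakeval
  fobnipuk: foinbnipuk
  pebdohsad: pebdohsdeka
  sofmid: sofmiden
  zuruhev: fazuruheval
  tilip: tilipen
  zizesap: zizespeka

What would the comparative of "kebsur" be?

zizesap and savup both end in -p yet inflect differently (zizespeka, sainvup), so the final letter is not what conditions the rule; the last vowel is.
"kebsur" has last vowel 'u'. The stems whose last vowel is 'u' (savup → sainvup, fobnipuk → foinbnipuk) insert -in- after the first vowel.
The other patterns: stems whose last vowel is 'a' delete the last vowel and add -eka; stems whose last vowel is 'e' add fa- … -al around the stem; stems whose last vowel is 'i' add -en.
So kebsur → keinbsur.

keinbsur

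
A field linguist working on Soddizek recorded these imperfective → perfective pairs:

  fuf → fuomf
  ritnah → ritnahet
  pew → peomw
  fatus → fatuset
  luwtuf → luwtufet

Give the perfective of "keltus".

keltuset

fuf and luwtuf both end in -f yet inflect differently (fuomf, luwtufet), so the final letter is not what conditions the rule; the number of vowels is.
"keltus" has 2 vowels. The stems with 2 vowels (fatus → fatuset, ritnah → ritnahet, luwtuf → luwtufet) add -et.
The other pattern: stems with 1 vowel insert -om- after the first vowel.
So keltus → keltuset.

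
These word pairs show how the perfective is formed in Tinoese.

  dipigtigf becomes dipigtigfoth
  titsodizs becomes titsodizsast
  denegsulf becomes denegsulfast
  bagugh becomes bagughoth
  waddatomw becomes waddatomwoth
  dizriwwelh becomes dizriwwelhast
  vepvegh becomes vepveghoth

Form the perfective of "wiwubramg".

vepvegh and dizriwwelh both end in -h yet inflect differently (vepveghoth, dizriwwelhast), so the final letter is not what conditions the rule; the second-to-last letter is.
"wiwubramg" has second-to-last letter 'm'. The one such stem in the data (waddatomw → waddatomwoth) adds -oth, so the same rule applies.
So wiwubramg → wiwubramgoth.

wiwubramgoth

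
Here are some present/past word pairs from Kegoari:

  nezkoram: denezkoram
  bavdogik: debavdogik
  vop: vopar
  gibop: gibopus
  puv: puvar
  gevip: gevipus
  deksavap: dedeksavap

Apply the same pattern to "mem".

vop and gevip both end in -p yet inflect differently (vopar, gevipus), so the final letter is not what conditions the rule; the number of vowels is.
"mem" has 1 vowel. The stems with 1 vowel (puv → puvar, vop → vopar) add -ar.
So mem → memar.

memar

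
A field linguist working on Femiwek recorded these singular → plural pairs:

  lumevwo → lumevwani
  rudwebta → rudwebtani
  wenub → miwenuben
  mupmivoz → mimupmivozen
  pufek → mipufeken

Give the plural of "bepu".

lumevwo and mupmivoz both have last vowel 'o' yet inflect differently (lumevwani, mimupmivozen), so the last vowel is not what conditions the rule; whether the stem ends in a vowel or a consonant is.
"bepu" ends in a vowel. The stems ending in a vowel (lumevwo → lumevwani, rudwebta → rudwebtani) drop the final letter and add -ani.
So bepu → bepani.

bepani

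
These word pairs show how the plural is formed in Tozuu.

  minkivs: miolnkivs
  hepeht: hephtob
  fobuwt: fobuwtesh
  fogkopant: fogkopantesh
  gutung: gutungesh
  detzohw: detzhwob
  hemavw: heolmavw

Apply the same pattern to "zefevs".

hemavw and detzohw both end in -w yet inflect differently (heolmavw, detzhwob), so the final letter is not what conditions the rule; the second-to-last letter is.
"zefevs" has second-to-last letter 'v'. The stems whose second-to-last letter is 'v' (minkivs → miolnkivs, hemavw → heolmavw) insert -ol- after the first vowel.
The other patterns: stems whose second-to-last letter is 'h' delete the last vowel and add -ob; stems whose second-to-last letter is 'n' or 'w' add -esh.
So zefevs → zeolfevs.

zeolfevs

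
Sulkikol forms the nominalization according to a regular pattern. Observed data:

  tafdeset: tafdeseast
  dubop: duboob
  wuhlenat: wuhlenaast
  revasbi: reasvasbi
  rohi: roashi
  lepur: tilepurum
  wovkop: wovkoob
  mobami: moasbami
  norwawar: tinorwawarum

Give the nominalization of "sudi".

suasdi

wuhlenat and norwawar both have last vowel 'a' yet inflect differently (wuhlenaast, tinorwawarum), so the last vowel is not what conditions the rule; the final letter is.
"sudi" ends in -i. The stems ending in -i (rohi → roashi, mobami → moasbami, revasbi → reasvasbi) insert -as- after the first vowel.
The other patterns: stems ending in -p drop the final letter and add -ob; stems ending in -t drop the final letter and add -ast; stems ending in -r add ti- … -um around the stem.
So sudi → suasdi.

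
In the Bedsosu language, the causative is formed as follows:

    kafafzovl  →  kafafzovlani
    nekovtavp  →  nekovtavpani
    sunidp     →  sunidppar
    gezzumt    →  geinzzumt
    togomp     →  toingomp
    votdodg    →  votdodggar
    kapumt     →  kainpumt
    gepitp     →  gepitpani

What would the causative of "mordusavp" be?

mordusavpani

togomp and sunidp both end in -p yet inflect differently (toingomp, sunidppar), so the final letter is not what conditions the rule; the second-to-last letter is.
"mordusavp" has second-to-last letter 'v'. The stems whose second-to-last letter is 'v' (kafafzovl → kafafzovlani, nekovtavp → nekovtavpani) add -ani.
The other patterns: stems whose second-to-last letter is 'm' insert -in- after the first vowel; stems whose second-to-last letter is 'd' double the final consonant and add -ar.
So mordusavp → mordusavpani.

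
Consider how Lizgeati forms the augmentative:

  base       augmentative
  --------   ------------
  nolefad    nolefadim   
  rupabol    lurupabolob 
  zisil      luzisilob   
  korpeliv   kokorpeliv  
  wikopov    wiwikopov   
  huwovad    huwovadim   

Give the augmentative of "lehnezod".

korpeliv and zisil both have last vowel 'i' yet inflect differently (kokorpeliv, luzisilob), so the last vowel is not what conditions the rule; the final letter is.
"lehnezod" ends in -d. The stems ending in -d (huwovad → huwovadim, nolefad → nolefadim) add -im.
The other patterns: stems ending in -v repeat the first consonant+vowel as a prefix; stems ending in -l add lu- … -ob around the stem.
So lehnezod → lehnezodim.

lehnezodim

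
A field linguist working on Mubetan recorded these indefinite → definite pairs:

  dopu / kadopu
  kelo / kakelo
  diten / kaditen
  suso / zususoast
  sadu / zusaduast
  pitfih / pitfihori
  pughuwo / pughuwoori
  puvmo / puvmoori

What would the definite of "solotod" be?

zusolotodast

suso and puvmo both end in -o yet inflect differently (zususoast, puvmoori), so the final letter is not what conditions the rule; the first letter is.
"solotod" begins with s-. The stems beginning with s- (sadu → zusaduast, suso → zususoast) add zu- … -ast around the stem.
The other patterns: stems beginning with p- add -ori; stems beginning with d- or k- add the prefix ka-.
So solotod → zusolotodast.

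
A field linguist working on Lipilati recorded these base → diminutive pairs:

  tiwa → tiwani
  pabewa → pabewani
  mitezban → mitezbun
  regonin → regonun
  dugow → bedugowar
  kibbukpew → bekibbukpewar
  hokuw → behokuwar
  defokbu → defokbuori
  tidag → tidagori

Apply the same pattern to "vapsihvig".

vapsihvigori

tiwa and mitezban both have last vowel 'a' yet inflect differently (tiwani, mitezbun), so the last vowel is not what conditions the rule; the final letter is.
"vapsihvig" ends in -g. The one such stem in the data (tidag → tidagori) adds -ori, so the same rule applies.
The other patterns: stems ending in -a drop the final letter and add -ani; stems ending in -n change the last vowel to 'u'; stems ending in -w add be- … -ar around the stem.
So vapsihvig → vapsihvigori.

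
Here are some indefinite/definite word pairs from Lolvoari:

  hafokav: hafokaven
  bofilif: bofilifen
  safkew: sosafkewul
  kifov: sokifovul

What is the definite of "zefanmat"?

zefanmaten

hafokav and kifov both end in -v yet inflect differently (hafokaven, sokifovul), so the final letter is not what conditions the rule; the number of vowels is.
"zefanmat" has 3 vowels. The stems with 3 vowels (hafokav → hafokaven, bofilif → bofilifen) add -en.
So zefanmat → zefanmaten.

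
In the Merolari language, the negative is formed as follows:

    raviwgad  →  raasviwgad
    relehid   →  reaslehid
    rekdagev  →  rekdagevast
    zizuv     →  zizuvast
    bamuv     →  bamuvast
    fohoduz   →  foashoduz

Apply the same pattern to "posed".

poassed

zizuv and fohoduz both have last vowel 'u' yet inflect differently (zizuvast, foashoduz), so the last vowel is not what conditions the rule; the final letter is.
"posed" ends in -d. The stems ending in -d (relehid → reaslehid, raviwgad → raasviwgad) insert -as- after the first vowel.
So posed → poassed.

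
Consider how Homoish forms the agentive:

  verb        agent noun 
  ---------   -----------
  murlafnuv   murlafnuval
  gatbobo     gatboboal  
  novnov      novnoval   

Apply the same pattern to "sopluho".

Every pair shown (murlafnuv → murlafnuval, gatbobo → gatboboal, novnov → novnoval) follows the same rule: add -al.
So sopluho → sopluhoal.

sopluhoal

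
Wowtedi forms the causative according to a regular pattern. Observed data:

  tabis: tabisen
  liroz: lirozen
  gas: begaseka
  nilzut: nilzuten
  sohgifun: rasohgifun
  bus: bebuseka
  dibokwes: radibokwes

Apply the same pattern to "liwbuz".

bus and tabis both end in -s yet inflect differently (bebuseka, tabisen), so the final letter is not what conditions the rule; the number of vowels is.
"liwbuz" has 2 vowels. The stems with 2 vowels (liroz → lirozen, tabis → tabisen, nilzut → nilzuten) add -en.
The other patterns: stems with 1 vowel add be- … -eka around the stem; stems with 3 vowels add the prefix ra-.
So liwbuz → liwbuzen.

liwbuzen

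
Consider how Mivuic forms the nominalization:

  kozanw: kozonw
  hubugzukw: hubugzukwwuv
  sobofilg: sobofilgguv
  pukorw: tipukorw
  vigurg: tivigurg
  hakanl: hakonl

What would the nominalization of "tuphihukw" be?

sobofilg and vigurg both end in -g yet inflect differently (sobofilgguv, tivigurg), so the final letter is not what conditions the rule; the second-to-last letter is.
"tuphihukw" has second-to-last letter 'k'. The one such stem in the data (hubugzukw → hubugzukwwuv) doubles the final consonant and adds -uv (as does sobofilg), so the same rule applies.
So tuphihukw → tuphihukwwuv.

tuphihukwwuv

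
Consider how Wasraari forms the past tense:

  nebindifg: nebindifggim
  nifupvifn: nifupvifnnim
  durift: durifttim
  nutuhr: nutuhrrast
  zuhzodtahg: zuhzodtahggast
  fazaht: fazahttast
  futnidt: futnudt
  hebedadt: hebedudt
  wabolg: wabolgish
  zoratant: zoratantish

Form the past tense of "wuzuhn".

wuzuhnnast

nebindifg and zuhzodtahg both end in -g yet inflect differently (nebindifggim, zuhzodtahggast), so the final letter is not what conditions the rule; the second-to-last letter is.
"wuzuhn" has second-to-last letter 'h'. The stems whose second-to-last letter is 'h' (nutuhr → nutuhrrast, zuhzodtahg → zuhzodtahggast, fazaht → fazahttast) double the final consonant and add -ast.
The other patterns: stems whose second-to-last letter is 'f' double the final consonant and add -im; stems whose second-to-last letter is 'd' change the last vowel to 'u'; stems whose second-to-last letter is 'l' or 'n' add -ish.
So wuzuhn → wuzuhnnast.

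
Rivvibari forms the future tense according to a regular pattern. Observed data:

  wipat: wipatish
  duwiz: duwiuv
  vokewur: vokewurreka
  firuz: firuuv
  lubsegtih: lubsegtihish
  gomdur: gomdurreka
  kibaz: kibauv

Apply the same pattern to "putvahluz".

putvahluuv

"putvahluz" ends in -z. The stems ending in -z (firuz → firuuv, duwiz → duwiuv, kibaz → kibauv) drop the final letter and add -uv.
The other patterns: stems ending in -r double the final consonant and add -eka; stems ending in -h or -t add -ish.
So putvahluz → putvahluuv.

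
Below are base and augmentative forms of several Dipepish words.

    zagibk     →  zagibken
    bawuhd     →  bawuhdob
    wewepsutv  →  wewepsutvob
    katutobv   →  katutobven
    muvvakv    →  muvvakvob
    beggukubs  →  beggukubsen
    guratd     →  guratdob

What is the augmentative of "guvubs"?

guvubsen

katutobv and wewepsutv both end in -v yet inflect differently (katutobven, wewepsutvob), so the final letter is not what conditions the rule; the second-to-last letter is.
"guvubs" has second-to-last letter 'b'. The stems whose second-to-last letter is 'b' (beggukubs → beggukubsen, zagibk → zagibken, katutobv → katutobven) add -en.
So guvubs → guvubsen.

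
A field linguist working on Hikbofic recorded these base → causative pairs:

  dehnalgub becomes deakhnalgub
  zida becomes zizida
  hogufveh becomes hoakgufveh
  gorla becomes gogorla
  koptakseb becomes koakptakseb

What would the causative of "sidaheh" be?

siakdaheh

"sidaheh" ends in a consonant. The stems ending in a consonant (hogufveh → hoakgufveh, dehnalgub → deakhnalgub, koptakseb → koakptakseb) insert -ak- after the first vowel.
So sidaheh → siakdaheh.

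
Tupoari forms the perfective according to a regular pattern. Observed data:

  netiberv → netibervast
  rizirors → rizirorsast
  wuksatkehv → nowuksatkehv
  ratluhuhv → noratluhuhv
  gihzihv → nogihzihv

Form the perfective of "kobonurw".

netiberv and wuksatkehv both end in -v yet inflect differently (netibervast, nowuksatkehv), so the final letter is not what conditions the rule; the second-to-last letter is.
"kobonurw" has second-to-last letter 'r'. The stems whose second-to-last letter is 'r' (netiberv → netibervast, rizirors → rizirorsast) add -ast.
The other pattern: stems whose second-to-last letter is 'h' add the prefix no-.
So kobonurw → kobonurwast.

kobonurwast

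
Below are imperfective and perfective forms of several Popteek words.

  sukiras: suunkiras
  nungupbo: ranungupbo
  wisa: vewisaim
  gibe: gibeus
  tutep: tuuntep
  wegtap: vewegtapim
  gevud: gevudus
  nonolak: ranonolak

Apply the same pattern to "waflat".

wegtap and tutep both end in -p yet inflect differently (vewegtapim, tuuntep), so the final letter is not what conditions the rule; the first letter is.
"waflat" begins with w-. The stems beginning with w- (wisa → vewisaim, wegtap → vewegtapim) add ve- … -im around the stem.
The other patterns: stems beginning with n- add the prefix ra-; stems beginning with g- add -us; stems beginning with s- or t- insert -un- after the first vowel.
So waflat → vewaflatim.

vewaflatim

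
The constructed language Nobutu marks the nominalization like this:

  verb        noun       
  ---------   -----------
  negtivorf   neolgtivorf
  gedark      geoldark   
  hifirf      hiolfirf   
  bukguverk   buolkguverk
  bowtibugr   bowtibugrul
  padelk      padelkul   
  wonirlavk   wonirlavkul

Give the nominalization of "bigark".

gedark and padelk both end in -k yet inflect differently (geoldark, padelkul), so the final letter is not what conditions the rule; the second-to-last letter is.
"bigark" has second-to-last letter 'r'. The stems whose second-to-last letter is 'r' (negtivorf → neolgtivorf, gedark → geoldark, hifirf → hiolfirf) insert -ol- after the first vowel.
So bigark → biolgark.

biolgark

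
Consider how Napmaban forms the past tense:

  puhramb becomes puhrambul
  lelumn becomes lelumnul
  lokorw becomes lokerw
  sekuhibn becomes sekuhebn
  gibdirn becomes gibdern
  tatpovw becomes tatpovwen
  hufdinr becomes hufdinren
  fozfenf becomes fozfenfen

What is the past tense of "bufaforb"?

"bufaforb" has second-to-last letter 'r'. The stems whose second-to-last letter is 'r' (lokorw → lokerw, gibdirn → gibdern) change the last vowel to 'e'.
The other patterns: stems whose second-to-last letter is 'm' add -ul; stems whose second-to-last letter is 'n' or 'v' add -en.
So bufaforb → bufaferb.

bufaferb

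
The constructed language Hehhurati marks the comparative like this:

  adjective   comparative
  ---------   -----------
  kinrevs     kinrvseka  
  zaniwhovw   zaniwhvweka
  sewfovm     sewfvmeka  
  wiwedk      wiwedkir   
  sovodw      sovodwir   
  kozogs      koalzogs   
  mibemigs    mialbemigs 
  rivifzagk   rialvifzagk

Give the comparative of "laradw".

laradwir

"laradw" has second-to-last letter 'd'. The stems whose second-to-last letter is 'd' (wiwedk → wiwedkir, sovodw → sovodwir) add -ir.
So laradw → laradwir.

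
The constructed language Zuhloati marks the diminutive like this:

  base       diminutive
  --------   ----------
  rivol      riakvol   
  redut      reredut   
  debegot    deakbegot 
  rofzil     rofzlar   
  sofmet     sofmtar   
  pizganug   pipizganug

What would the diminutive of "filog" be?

debegot and redut both end in -t yet inflect differently (deakbegot, reredut), so the final letter is not what conditions the rule; the last vowel is.
"filog" has last vowel 'o'. The stems whose last vowel is 'o' (rivol → riakvol, debegot → deakbegot) insert -ak- after the first vowel.
The other patterns: stems whose last vowel is 'u' repeat the first consonant+vowel as a prefix; stems whose last vowel is 'e' or 'i' delete the last vowel and add -ar.
So filog → fiaklog.

fiaklog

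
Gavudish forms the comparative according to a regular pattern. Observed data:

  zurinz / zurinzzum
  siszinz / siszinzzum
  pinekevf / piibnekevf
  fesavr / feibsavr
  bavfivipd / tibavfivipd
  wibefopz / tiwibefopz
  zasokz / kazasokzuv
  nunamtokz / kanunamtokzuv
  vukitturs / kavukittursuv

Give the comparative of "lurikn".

kaluriknuv

zurinz and wibefopz both end in -z yet inflect differently (zurinzzum, tiwibefopz), so the final letter is not what conditions the rule; the second-to-last letter is.
"lurikn" has second-to-last letter 'k'. The stems whose second-to-last letter is 'k' (zasokz → kazasokzuv, nunamtokz → kanunamtokzuv) add ka- … -uv around the stem.
So lurikn → kaluriknuv.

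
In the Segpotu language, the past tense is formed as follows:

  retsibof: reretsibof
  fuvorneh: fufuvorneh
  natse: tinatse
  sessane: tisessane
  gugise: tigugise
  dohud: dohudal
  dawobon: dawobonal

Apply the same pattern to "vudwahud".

fuvorneh and natse both have last vowel 'e' yet inflect differently (fufuvorneh, tinatse), so the last vowel is not what conditions the rule; the final letter is.
"vudwahud" ends in -d. The one such stem in the data (dohud → dohudal) adds -al, so the same rule applies.
So vudwahud → vudwahudal.

vudwahudal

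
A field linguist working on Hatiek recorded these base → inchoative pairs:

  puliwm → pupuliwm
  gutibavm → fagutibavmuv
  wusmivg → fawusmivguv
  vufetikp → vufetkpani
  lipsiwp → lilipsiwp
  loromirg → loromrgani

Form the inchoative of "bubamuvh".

gutibavm and puliwm both end in -m yet inflect differently (fagutibavmuv, pupuliwm), so the final letter is not what conditions the rule; the second-to-last letter is.
"bubamuvh" has second-to-last letter 'v'. The stems whose second-to-last letter is 'v' (wusmivg → fawusmivguv, gutibavm → fagutibavmuv) add fa- … -uv around the stem.
So bubamuvh → fabubamuvhuv.

fabubamuvhuv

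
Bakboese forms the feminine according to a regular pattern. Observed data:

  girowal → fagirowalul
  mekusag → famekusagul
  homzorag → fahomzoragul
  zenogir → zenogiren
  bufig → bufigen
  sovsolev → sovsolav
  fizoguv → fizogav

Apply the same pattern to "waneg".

mekusag and bufig both end in -g yet inflect differently (famekusagul, bufigen), so the final letter is not what conditions the rule; the last vowel is.
"waneg" has last vowel 'e'. The one such stem in the data (sovsolev → sovsolav) changes the last vowel to 'a' (as does fizoguv), so the same rule applies.
The other patterns: stems whose last vowel is 'a' add fa- … -ul around the stem; stems whose last vowel is 'i' add -en.
So waneg → wanag.

wanag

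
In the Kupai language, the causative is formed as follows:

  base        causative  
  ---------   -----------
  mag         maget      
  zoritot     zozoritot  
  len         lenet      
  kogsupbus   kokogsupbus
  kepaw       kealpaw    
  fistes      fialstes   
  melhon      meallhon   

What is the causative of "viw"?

viwet

len and melhon both end in -n yet inflect differently (lenet, meallhon), so the final letter is not what conditions the rule; the number of vowels is.
"viw" has 1 vowel. The stems with 1 vowel (len → lenet, mag → maget) add -et.
The other patterns: stems with 2 vowels insert -al- after the first vowel; stems with 3 vowels repeat the first consonant+vowel as a prefix.
So viw → viwet.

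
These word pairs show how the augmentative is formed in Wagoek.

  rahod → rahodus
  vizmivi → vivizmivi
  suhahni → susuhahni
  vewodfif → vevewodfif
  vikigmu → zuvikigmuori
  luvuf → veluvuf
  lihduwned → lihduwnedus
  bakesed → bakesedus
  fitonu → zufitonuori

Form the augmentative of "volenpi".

vikigmu and luvuf both have last vowel 'u' yet inflect differently (zuvikigmuori, veluvuf), so the last vowel is not what conditions the rule; the final letter is.
"volenpi" ends in -i. The stems ending in -i (suhahni → susuhahni, vizmivi → vivizmivi) repeat the first consonant+vowel as a prefix.
So volenpi → vovolenpi.

vovolenpi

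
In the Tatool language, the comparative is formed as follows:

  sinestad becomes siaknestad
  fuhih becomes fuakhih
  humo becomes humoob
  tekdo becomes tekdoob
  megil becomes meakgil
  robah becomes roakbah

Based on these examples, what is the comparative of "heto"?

hetoob

megil and tekdo both have 2 vowels yet inflect differently (meakgil, tekdoob), so the number of vowels is not what conditions the rule; whether the stem ends in a vowel or a consonant is.
"heto" ends in a vowel. The stems ending in a vowel (tekdo → tekdoob, humo → humoob) add -ob.
So heto → hetoob.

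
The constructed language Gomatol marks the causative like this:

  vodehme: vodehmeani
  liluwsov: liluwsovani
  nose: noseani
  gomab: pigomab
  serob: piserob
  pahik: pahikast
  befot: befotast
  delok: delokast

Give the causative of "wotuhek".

liluwsov and serob both have last vowel 'o' yet inflect differently (liluwsovani, piserob), so the last vowel is not what conditions the rule; the final letter is.
"wotuhek" ends in -k. The stems ending in -k (pahik → pahikast, delok → delokast) add -ast.
So wotuhek → wotuhekast.

wotuhekast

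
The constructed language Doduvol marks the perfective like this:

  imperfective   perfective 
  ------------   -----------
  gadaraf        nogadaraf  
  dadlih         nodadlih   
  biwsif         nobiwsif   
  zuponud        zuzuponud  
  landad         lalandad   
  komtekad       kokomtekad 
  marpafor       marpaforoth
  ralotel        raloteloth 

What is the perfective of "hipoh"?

"hipoh" ends in -h. The one such stem in the data (dadlih → nodadlih) adds the prefix no-, so the same rule applies.
So hipoh → nohipoh.

nohipoh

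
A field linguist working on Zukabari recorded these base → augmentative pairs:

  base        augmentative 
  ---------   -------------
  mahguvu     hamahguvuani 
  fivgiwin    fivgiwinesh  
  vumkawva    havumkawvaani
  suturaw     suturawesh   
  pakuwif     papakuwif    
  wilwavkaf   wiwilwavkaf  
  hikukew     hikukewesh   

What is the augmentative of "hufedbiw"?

hufedbiwesh

"hufedbiw" ends in -w. The stems ending in -w (hikukew → hikukewesh, suturaw → suturawesh) add -esh.
The other patterns: stems ending in -f repeat the first consonant+vowel as a prefix; stems ending in -a or -u add ha- … -ani around the stem.
So hufedbiw → hufedbiwesh.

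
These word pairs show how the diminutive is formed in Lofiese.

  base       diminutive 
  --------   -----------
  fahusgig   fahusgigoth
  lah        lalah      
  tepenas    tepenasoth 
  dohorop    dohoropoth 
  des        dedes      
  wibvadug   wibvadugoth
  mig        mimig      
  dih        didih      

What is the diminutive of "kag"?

kakag

"kag" has 1 vowel. The stems with 1 vowel (des → dedes, dih → didih, mig → mimig) repeat the first consonant+vowel as a prefix.
The other pattern: stems with 3 vowels add -oth.
So kag → kakag.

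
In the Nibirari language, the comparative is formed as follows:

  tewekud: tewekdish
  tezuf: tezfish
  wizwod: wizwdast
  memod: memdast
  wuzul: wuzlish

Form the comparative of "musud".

tewekud and memod both end in -d yet inflect differently (tewekdish, memdast), so the final letter is not what conditions the rule; the last vowel is.
"musud" has last vowel 'u'. The stems whose last vowel is 'u' (tewekud → tewekdish, wuzul → wuzlish, tezuf → tezfish) delete the last vowel and add -ish.
So musud → musdish.

musdish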